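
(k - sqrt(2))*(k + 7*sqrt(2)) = k^2 + 6*sqrt(2)*k - 14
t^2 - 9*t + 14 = (t - 7)*(t - 2)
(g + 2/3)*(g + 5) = g^2 + 17*g/3 + 10/3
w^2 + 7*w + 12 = (w + 3)*(w + 4)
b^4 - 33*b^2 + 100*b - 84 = (b - 3)*(b - 2)^2*(b + 7)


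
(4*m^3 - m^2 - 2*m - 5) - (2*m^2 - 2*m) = 4*m^3 - 3*m^2 - 5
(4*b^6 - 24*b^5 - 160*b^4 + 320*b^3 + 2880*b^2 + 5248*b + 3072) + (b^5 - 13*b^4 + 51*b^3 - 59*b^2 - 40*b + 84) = 4*b^6 - 23*b^5 - 173*b^4 + 371*b^3 + 2821*b^2 + 5208*b + 3156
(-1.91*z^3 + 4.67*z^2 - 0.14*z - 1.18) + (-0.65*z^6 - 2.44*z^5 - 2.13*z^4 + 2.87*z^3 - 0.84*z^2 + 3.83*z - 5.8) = -0.65*z^6 - 2.44*z^5 - 2.13*z^4 + 0.96*z^3 + 3.83*z^2 + 3.69*z - 6.98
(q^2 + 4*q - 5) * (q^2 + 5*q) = q^4 + 9*q^3 + 15*q^2 - 25*q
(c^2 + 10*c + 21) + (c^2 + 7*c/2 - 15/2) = 2*c^2 + 27*c/2 + 27/2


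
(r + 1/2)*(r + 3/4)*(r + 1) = r^3 + 9*r^2/4 + 13*r/8 + 3/8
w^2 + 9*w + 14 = (w + 2)*(w + 7)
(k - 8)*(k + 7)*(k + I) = k^3 - k^2 + I*k^2 - 56*k - I*k - 56*I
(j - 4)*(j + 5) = j^2 + j - 20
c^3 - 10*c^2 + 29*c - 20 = (c - 5)*(c - 4)*(c - 1)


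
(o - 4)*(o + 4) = o^2 - 16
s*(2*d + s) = 2*d*s + s^2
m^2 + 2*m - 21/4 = (m - 3/2)*(m + 7/2)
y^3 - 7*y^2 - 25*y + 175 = (y - 7)*(y - 5)*(y + 5)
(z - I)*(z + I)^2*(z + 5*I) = z^4 + 6*I*z^3 - 4*z^2 + 6*I*z - 5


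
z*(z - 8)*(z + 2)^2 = z^4 - 4*z^3 - 28*z^2 - 32*z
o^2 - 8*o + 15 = (o - 5)*(o - 3)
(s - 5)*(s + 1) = s^2 - 4*s - 5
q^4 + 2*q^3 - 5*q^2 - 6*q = q*(q - 2)*(q + 1)*(q + 3)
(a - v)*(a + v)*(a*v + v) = a^3*v + a^2*v - a*v^3 - v^3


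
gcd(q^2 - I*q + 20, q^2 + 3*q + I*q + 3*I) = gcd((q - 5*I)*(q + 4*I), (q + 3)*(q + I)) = 1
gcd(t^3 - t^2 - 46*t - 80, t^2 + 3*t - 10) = t + 5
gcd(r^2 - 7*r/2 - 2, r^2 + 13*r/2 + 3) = r + 1/2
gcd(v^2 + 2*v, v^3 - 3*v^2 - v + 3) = 1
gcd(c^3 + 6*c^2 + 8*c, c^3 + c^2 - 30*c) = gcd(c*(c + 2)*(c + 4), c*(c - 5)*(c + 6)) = c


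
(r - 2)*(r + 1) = r^2 - r - 2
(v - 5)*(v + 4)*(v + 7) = v^3 + 6*v^2 - 27*v - 140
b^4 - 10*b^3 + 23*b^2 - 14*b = b*(b - 7)*(b - 2)*(b - 1)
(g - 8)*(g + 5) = g^2 - 3*g - 40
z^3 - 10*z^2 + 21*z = z*(z - 7)*(z - 3)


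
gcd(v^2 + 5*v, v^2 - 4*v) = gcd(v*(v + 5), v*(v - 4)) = v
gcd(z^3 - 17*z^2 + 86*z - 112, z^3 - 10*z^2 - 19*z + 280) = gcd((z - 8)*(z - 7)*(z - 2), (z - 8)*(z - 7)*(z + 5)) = z^2 - 15*z + 56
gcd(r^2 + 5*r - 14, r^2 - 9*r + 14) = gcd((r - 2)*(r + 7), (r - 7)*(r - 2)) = r - 2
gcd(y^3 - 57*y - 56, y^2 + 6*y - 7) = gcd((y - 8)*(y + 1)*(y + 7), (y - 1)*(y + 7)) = y + 7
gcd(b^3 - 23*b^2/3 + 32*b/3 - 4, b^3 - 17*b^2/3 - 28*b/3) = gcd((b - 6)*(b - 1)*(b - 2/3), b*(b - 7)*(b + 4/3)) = 1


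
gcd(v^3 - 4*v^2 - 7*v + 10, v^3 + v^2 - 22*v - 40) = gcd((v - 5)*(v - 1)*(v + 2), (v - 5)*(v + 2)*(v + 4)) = v^2 - 3*v - 10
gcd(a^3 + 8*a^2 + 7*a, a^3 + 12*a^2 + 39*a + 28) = a^2 + 8*a + 7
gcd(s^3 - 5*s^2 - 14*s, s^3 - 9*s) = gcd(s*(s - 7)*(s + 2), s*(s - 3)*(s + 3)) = s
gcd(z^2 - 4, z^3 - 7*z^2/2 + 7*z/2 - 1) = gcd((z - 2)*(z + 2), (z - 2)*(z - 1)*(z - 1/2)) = z - 2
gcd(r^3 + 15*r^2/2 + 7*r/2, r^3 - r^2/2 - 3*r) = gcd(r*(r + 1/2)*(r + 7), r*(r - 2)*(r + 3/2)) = r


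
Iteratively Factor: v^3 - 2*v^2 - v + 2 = (v - 2)*(v^2 - 1) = (v - 2)*(v + 1)*(v - 1)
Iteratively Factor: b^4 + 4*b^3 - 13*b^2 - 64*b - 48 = (b + 1)*(b^3 + 3*b^2 - 16*b - 48) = (b + 1)*(b + 3)*(b^2 - 16) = (b + 1)*(b + 3)*(b + 4)*(b - 4)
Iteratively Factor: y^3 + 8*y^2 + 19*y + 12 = (y + 1)*(y^2 + 7*y + 12) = (y + 1)*(y + 3)*(y + 4)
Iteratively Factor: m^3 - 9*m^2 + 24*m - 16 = (m - 4)*(m^2 - 5*m + 4) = (m - 4)*(m - 1)*(m - 4)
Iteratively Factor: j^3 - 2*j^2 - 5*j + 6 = (j - 1)*(j^2 - j - 6) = (j - 3)*(j - 1)*(j + 2)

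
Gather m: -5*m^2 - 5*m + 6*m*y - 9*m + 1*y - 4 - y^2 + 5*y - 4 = -5*m^2 + m*(6*y - 14) - y^2 + 6*y - 8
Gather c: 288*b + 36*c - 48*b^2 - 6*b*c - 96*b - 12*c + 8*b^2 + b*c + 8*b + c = -40*b^2 + 200*b + c*(25 - 5*b)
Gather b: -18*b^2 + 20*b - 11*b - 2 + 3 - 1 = -18*b^2 + 9*b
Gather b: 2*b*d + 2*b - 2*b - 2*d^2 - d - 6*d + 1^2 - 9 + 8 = 2*b*d - 2*d^2 - 7*d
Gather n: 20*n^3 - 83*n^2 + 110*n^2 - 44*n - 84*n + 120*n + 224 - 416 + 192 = 20*n^3 + 27*n^2 - 8*n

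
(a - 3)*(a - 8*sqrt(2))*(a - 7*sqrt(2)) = a^3 - 15*sqrt(2)*a^2 - 3*a^2 + 45*sqrt(2)*a + 112*a - 336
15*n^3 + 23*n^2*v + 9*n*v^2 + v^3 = (n + v)*(3*n + v)*(5*n + v)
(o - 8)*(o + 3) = o^2 - 5*o - 24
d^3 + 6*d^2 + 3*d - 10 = (d - 1)*(d + 2)*(d + 5)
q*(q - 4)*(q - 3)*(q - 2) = q^4 - 9*q^3 + 26*q^2 - 24*q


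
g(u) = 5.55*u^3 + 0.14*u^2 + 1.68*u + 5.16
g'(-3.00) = 150.69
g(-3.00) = -148.47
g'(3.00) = 152.37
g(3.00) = 161.31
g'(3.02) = 154.38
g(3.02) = 164.38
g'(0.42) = 4.73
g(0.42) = 6.30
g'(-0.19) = 2.23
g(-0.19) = 4.81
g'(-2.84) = 135.18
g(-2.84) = -125.61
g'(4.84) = 393.07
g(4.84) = 645.83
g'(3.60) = 218.47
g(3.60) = 271.96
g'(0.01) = 1.68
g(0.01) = 5.18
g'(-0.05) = 1.71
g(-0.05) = 5.08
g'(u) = 16.65*u^2 + 0.28*u + 1.68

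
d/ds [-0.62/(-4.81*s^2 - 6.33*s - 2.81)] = (-5.9644*s - 3.9246)/(4.81*s^2 + 6.33*s + 2.81)^2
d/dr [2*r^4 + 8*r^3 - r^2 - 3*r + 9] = 8*r^3 + 24*r^2 - 2*r - 3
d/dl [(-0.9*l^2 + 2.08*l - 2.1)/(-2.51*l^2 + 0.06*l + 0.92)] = (5.1668*l^2 - 12.198*l + 2.0396)/(6.3001*l^4 - 0.3012*l^3 - 4.6148*l^2 + 0.1104*l + 0.8464)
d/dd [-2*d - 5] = -2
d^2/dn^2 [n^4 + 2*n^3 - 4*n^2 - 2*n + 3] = 12*n^2 + 12*n - 8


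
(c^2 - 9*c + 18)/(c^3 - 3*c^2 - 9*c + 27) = (c - 6)/(c^2 - 9)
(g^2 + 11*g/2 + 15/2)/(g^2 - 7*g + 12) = (2*g^2 + 11*g + 15)/(2*(g^2 - 7*g + 12))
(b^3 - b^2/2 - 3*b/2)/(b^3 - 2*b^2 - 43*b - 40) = b*(2*b - 3)/(2*(b^2 - 3*b - 40))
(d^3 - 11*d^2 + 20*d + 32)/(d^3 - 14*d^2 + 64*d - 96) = (d^2 - 7*d - 8)/(d^2 - 10*d + 24)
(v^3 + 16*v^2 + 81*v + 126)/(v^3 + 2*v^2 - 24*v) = (v^2 + 10*v + 21)/(v*(v - 4))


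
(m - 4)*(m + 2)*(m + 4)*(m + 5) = m^4 + 7*m^3 - 6*m^2 - 112*m - 160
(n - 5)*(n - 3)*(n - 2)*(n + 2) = n^4 - 8*n^3 + 11*n^2 + 32*n - 60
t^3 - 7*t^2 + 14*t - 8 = (t - 4)*(t - 2)*(t - 1)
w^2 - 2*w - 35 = (w - 7)*(w + 5)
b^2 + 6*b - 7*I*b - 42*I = (b + 6)*(b - 7*I)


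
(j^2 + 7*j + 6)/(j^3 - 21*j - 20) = (j + 6)/(j^2 - j - 20)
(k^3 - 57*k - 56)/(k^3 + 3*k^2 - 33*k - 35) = (k - 8)/(k - 5)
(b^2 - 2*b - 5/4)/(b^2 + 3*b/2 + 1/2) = (b - 5/2)/(b + 1)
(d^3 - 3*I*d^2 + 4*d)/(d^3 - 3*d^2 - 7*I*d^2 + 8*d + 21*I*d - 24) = d*(d - 4*I)/(d^2 - d*(3 + 8*I) + 24*I)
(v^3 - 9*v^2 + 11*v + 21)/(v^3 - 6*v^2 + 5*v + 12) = (v - 7)/(v - 4)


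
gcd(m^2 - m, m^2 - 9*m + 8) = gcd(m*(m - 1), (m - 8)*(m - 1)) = m - 1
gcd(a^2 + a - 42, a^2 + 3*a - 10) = 1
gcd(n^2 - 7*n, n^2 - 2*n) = n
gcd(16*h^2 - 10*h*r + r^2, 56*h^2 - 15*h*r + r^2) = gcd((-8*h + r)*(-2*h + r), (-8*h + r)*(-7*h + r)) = -8*h + r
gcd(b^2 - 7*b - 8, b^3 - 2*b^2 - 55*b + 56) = b - 8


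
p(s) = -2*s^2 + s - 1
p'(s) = 1 - 4*s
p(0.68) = -1.24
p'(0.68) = -1.72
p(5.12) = -48.31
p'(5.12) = -19.48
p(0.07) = -0.94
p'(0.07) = 0.72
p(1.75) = -5.38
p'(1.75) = -6.00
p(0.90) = -1.72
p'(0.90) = -2.60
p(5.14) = -48.70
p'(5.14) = -19.56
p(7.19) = -97.20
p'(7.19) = -27.76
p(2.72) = -13.08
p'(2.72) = -9.88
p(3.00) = -16.00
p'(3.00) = -11.00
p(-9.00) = -172.00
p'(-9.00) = 37.00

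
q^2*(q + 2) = q^3 + 2*q^2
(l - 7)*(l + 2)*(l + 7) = l^3 + 2*l^2 - 49*l - 98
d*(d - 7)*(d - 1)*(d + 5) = d^4 - 3*d^3 - 33*d^2 + 35*d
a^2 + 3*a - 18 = (a - 3)*(a + 6)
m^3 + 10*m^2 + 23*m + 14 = (m + 1)*(m + 2)*(m + 7)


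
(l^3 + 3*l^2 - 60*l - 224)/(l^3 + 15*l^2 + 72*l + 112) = (l - 8)/(l + 4)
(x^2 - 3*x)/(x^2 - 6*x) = (x - 3)/(x - 6)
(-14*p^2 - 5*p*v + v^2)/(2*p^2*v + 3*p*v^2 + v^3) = (-7*p + v)/(v*(p + v))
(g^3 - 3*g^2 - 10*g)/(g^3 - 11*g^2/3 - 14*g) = 3*(-g^2 + 3*g + 10)/(-3*g^2 + 11*g + 42)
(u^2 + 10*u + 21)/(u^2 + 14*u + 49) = (u + 3)/(u + 7)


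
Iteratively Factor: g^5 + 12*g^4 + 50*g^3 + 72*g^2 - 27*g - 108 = (g + 3)*(g^4 + 9*g^3 + 23*g^2 + 3*g - 36) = (g - 1)*(g + 3)*(g^3 + 10*g^2 + 33*g + 36) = (g - 1)*(g + 3)*(g + 4)*(g^2 + 6*g + 9) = (g - 1)*(g + 3)^2*(g + 4)*(g + 3)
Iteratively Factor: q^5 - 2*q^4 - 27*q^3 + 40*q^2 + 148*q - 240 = (q - 5)*(q^4 + 3*q^3 - 12*q^2 - 20*q + 48) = (q - 5)*(q - 2)*(q^3 + 5*q^2 - 2*q - 24) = (q - 5)*(q - 2)*(q + 4)*(q^2 + q - 6) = (q - 5)*(q - 2)*(q + 3)*(q + 4)*(q - 2)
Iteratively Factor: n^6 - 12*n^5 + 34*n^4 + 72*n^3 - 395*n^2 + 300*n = (n)*(n^5 - 12*n^4 + 34*n^3 + 72*n^2 - 395*n + 300) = n*(n - 5)*(n^4 - 7*n^3 - n^2 + 67*n - 60) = n*(n - 5)^2*(n^3 - 2*n^2 - 11*n + 12) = n*(n - 5)^2*(n + 3)*(n^2 - 5*n + 4) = n*(n - 5)^2*(n - 1)*(n + 3)*(n - 4)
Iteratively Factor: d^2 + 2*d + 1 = (d + 1)*(d + 1)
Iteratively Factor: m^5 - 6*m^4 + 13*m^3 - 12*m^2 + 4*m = (m - 2)*(m^4 - 4*m^3 + 5*m^2 - 2*m) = m*(m - 2)*(m^3 - 4*m^2 + 5*m - 2) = m*(m - 2)*(m - 1)*(m^2 - 3*m + 2) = m*(m - 2)*(m - 1)^2*(m - 2)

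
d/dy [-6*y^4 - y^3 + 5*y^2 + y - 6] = -24*y^3 - 3*y^2 + 10*y + 1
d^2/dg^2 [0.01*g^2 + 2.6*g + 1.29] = 0.0200000000000000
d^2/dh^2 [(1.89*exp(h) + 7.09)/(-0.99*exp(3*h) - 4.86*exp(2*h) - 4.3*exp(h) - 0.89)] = (-7.40955599999999*exp(6*h) - 89.820819*exp(5*h) - 387.69921*exp(4*h) - 669.070269*exp(3*h) - 339.227433*exp(2*h) - 1.19272599999994*exp(h) + 25.636361)*exp(h)/(0.970299*exp(9*h) + 14.289858*exp(8*h) + 82.793502*exp(7*h) + 241.542243*exp(6*h) + 385.301016*exp(5*h) + 355.380912*exp(4*h) + 193.454857*exp(3*h) + 60.917118*exp(2*h) + 10.21809*exp(h) + 0.704969)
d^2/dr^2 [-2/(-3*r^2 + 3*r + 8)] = 12*(3*r^2 - 3*r - 3*(2*r - 1)^2 - 8)/(-3*r^2 + 3*r + 8)^3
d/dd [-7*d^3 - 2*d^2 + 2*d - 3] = -21*d^2 - 4*d + 2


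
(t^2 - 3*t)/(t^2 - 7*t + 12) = t/(t - 4)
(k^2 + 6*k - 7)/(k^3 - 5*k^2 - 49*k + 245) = (k - 1)/(k^2 - 12*k + 35)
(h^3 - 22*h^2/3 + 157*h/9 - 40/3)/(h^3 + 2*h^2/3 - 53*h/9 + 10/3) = (3*h^2 - 17*h + 24)/(3*h^2 + 7*h - 6)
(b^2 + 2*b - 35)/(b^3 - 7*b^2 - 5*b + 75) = (b + 7)/(b^2 - 2*b - 15)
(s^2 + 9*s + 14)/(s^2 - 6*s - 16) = (s + 7)/(s - 8)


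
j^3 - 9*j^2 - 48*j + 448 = (j - 8)^2*(j + 7)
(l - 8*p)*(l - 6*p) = l^2 - 14*l*p + 48*p^2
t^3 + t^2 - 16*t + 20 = (t - 2)^2*(t + 5)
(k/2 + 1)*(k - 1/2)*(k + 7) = k^3/2 + 17*k^2/4 + 19*k/4 - 7/2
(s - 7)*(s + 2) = s^2 - 5*s - 14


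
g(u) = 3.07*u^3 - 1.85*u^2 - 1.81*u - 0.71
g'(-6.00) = 351.95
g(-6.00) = -719.57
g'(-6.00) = 351.95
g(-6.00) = -719.57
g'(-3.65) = 134.40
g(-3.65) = -168.04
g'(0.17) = -2.17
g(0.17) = -1.06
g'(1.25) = 7.96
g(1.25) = 0.13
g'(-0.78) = 6.68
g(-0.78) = -1.88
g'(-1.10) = 13.40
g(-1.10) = -5.04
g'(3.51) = 98.67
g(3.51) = 102.90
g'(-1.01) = 11.32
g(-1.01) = -3.93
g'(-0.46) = 1.84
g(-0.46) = -0.57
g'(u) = 9.21*u^2 - 3.7*u - 1.81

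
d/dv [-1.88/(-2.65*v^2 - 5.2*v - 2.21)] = (-9.964*v - 9.776)/(2.65*v^2 + 5.2*v + 2.21)^2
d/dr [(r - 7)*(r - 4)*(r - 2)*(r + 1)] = 4*r^3 - 36*r^2 + 74*r - 6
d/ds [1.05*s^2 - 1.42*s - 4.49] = 2.1*s - 1.42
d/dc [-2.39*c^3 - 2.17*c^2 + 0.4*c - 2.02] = -7.17*c^2 - 4.34*c + 0.4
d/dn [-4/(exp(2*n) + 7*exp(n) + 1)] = (8*exp(n) + 28)*exp(n)/(exp(2*n) + 7*exp(n) + 1)^2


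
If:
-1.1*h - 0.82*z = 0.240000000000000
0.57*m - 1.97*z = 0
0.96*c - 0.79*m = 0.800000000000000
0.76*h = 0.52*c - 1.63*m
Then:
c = 1.31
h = -0.34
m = 0.58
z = 0.17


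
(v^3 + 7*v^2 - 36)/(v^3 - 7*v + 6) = (v + 6)/(v - 1)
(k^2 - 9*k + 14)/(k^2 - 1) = (k^2 - 9*k + 14)/(k^2 - 1)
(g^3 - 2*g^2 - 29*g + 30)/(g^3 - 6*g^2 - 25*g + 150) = (g - 1)/(g - 5)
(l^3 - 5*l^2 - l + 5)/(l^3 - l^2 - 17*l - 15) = (l - 1)/(l + 3)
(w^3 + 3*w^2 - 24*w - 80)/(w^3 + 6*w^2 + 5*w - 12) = (w^2 - w - 20)/(w^2 + 2*w - 3)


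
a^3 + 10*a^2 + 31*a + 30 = (a + 2)*(a + 3)*(a + 5)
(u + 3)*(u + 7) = u^2 + 10*u + 21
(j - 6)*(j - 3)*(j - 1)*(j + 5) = j^4 - 5*j^3 - 23*j^2 + 117*j - 90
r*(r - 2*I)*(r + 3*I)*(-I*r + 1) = -I*r^4 + 2*r^3 - 5*I*r^2 + 6*r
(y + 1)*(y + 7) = y^2 + 8*y + 7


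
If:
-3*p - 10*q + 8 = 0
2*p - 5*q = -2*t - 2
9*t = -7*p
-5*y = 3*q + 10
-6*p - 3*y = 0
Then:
No Solution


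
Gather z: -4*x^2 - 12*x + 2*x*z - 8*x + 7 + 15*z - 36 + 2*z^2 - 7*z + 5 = -4*x^2 - 20*x + 2*z^2 + z*(2*x + 8) - 24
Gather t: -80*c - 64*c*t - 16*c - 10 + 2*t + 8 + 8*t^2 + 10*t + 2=-96*c + 8*t^2 + t*(12 - 64*c)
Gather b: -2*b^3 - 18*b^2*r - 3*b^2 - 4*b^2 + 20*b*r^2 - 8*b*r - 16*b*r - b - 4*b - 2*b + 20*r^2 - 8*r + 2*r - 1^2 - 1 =-2*b^3 + b^2*(-18*r - 7) + b*(20*r^2 - 24*r - 7) + 20*r^2 - 6*r - 2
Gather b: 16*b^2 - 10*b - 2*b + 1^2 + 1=16*b^2 - 12*b + 2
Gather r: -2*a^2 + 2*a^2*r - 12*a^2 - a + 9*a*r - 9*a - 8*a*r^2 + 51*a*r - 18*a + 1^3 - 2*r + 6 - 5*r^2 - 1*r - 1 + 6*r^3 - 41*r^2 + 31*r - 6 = -14*a^2 - 28*a + 6*r^3 + r^2*(-8*a - 46) + r*(2*a^2 + 60*a + 28)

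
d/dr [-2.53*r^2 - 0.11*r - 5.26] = -5.06*r - 0.11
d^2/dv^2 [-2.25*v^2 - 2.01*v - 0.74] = -4.50000000000000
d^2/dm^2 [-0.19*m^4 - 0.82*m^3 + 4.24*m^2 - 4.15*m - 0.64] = -2.28*m^2 - 4.92*m + 8.48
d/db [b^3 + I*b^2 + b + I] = 3*b^2 + 2*I*b + 1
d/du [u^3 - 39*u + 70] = 3*u^2 - 39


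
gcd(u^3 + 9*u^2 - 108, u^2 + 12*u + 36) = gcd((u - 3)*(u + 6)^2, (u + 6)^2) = u^2 + 12*u + 36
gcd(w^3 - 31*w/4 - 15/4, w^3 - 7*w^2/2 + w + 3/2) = w^2 - 5*w/2 - 3/2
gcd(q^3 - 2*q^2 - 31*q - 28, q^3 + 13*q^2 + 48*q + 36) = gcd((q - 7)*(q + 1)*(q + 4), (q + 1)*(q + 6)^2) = q + 1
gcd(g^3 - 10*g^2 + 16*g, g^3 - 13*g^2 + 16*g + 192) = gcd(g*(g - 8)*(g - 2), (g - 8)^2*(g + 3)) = g - 8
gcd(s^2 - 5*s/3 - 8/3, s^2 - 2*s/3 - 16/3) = s - 8/3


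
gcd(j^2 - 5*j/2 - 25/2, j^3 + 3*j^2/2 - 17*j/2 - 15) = j + 5/2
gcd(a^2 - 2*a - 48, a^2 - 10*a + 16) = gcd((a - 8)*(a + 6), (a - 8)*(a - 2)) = a - 8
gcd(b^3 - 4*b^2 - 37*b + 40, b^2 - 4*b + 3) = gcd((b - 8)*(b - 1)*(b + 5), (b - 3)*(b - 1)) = b - 1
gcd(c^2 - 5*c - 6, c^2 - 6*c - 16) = 1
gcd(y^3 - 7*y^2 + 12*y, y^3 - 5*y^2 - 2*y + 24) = y^2 - 7*y + 12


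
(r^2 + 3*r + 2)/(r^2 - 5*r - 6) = (r + 2)/(r - 6)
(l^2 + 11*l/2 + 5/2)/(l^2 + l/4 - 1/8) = 4*(l + 5)/(4*l - 1)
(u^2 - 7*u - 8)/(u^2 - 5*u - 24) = (u + 1)/(u + 3)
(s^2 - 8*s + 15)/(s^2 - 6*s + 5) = (s - 3)/(s - 1)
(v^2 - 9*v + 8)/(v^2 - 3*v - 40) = (v - 1)/(v + 5)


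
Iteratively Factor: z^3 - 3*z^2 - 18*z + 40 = (z - 5)*(z^2 + 2*z - 8) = (z - 5)*(z + 4)*(z - 2)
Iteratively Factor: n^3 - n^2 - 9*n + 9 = (n + 3)*(n^2 - 4*n + 3) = (n - 3)*(n + 3)*(n - 1)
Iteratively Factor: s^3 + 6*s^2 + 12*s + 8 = (s + 2)*(s^2 + 4*s + 4) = (s + 2)^2*(s + 2)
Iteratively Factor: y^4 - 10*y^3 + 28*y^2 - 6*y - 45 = (y - 5)*(y^3 - 5*y^2 + 3*y + 9) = (y - 5)*(y + 1)*(y^2 - 6*y + 9) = (y - 5)*(y - 3)*(y + 1)*(y - 3)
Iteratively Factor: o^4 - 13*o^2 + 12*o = (o - 1)*(o^3 + o^2 - 12*o) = (o - 1)*(o + 4)*(o^2 - 3*o) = o*(o - 1)*(o + 4)*(o - 3)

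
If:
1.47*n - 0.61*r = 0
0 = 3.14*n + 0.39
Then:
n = -0.12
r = -0.30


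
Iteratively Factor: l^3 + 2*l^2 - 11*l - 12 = (l + 4)*(l^2 - 2*l - 3) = (l - 3)*(l + 4)*(l + 1)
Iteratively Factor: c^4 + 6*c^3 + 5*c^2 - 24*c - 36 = (c - 2)*(c^3 + 8*c^2 + 21*c + 18) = (c - 2)*(c + 3)*(c^2 + 5*c + 6) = (c - 2)*(c + 2)*(c + 3)*(c + 3)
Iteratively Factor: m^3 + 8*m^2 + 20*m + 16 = (m + 2)*(m^2 + 6*m + 8) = (m + 2)^2*(m + 4)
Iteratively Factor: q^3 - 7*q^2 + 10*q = (q - 2)*(q^2 - 5*q) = (q - 5)*(q - 2)*(q)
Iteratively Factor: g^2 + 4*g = (g)*(g + 4)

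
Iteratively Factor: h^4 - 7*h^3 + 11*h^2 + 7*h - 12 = (h - 3)*(h^3 - 4*h^2 - h + 4) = (h - 4)*(h - 3)*(h^2 - 1) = (h - 4)*(h - 3)*(h - 1)*(h + 1)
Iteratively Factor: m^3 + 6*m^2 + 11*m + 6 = (m + 1)*(m^2 + 5*m + 6) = (m + 1)*(m + 3)*(m + 2)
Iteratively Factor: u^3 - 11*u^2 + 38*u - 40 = (u - 5)*(u^2 - 6*u + 8) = (u - 5)*(u - 2)*(u - 4)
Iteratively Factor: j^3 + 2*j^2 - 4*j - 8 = (j + 2)*(j^2 - 4) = (j + 2)^2*(j - 2)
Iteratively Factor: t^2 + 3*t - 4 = (t - 1)*(t + 4)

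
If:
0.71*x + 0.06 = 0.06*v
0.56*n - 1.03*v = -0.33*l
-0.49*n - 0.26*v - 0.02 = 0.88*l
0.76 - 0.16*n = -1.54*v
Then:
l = 1.37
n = -2.12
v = -0.71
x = -0.14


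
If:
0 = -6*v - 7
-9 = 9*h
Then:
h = -1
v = -7/6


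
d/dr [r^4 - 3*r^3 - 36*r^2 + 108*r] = 4*r^3 - 9*r^2 - 72*r + 108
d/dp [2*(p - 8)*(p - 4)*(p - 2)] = 6*p^2 - 56*p + 112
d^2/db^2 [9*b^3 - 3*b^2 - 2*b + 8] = 54*b - 6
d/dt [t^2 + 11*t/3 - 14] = 2*t + 11/3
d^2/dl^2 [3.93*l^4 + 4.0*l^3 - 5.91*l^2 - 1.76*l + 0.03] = 47.16*l^2 + 24.0*l - 11.82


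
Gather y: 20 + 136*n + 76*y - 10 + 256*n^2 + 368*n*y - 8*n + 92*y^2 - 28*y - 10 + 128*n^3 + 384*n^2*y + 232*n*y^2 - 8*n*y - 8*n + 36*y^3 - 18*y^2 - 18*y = 128*n^3 + 256*n^2 + 120*n + 36*y^3 + y^2*(232*n + 74) + y*(384*n^2 + 360*n + 30)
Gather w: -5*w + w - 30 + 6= -4*w - 24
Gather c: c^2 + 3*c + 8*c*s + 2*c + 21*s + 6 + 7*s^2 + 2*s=c^2 + c*(8*s + 5) + 7*s^2 + 23*s + 6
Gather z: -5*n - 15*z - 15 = -5*n - 15*z - 15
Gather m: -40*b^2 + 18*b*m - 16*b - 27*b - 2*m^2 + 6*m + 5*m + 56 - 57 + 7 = -40*b^2 - 43*b - 2*m^2 + m*(18*b + 11) + 6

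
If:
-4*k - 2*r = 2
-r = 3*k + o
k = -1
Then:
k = -1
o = 2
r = 1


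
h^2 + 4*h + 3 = (h + 1)*(h + 3)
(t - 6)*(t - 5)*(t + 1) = t^3 - 10*t^2 + 19*t + 30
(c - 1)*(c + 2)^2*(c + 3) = c^4 + 6*c^3 + 9*c^2 - 4*c - 12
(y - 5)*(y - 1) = y^2 - 6*y + 5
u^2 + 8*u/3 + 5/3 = (u + 1)*(u + 5/3)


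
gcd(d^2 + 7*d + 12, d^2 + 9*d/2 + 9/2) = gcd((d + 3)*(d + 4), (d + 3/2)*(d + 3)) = d + 3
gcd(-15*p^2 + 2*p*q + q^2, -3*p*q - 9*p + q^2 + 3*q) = 3*p - q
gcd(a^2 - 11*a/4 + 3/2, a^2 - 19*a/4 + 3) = a - 3/4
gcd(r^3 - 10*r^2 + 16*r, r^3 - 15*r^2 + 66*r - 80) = r^2 - 10*r + 16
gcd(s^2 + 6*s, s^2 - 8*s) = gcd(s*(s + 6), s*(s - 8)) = s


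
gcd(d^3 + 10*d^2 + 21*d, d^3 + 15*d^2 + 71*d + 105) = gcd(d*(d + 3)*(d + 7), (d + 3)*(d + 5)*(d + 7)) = d^2 + 10*d + 21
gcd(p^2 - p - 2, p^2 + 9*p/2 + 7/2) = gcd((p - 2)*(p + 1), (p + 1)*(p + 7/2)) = p + 1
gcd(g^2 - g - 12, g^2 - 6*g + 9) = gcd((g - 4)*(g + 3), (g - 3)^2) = 1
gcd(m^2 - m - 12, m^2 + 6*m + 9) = m + 3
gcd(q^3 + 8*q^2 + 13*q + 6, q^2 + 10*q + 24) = q + 6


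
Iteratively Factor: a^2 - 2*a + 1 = (a - 1)*(a - 1)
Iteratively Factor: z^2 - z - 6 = (z - 3)*(z + 2)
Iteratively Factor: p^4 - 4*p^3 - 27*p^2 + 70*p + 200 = (p + 4)*(p^3 - 8*p^2 + 5*p + 50) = (p + 2)*(p + 4)*(p^2 - 10*p + 25) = (p - 5)*(p + 2)*(p + 4)*(p - 5)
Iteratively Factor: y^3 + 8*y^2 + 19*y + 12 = (y + 3)*(y^2 + 5*y + 4) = (y + 1)*(y + 3)*(y + 4)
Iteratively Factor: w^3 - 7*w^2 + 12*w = (w)*(w^2 - 7*w + 12) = w*(w - 4)*(w - 3)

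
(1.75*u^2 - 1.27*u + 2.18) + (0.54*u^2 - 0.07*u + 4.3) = 2.29*u^2 - 1.34*u + 6.48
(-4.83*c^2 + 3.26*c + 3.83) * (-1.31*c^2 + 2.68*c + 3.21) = 6.3273*c^4 - 17.215*c^3 - 11.7848*c^2 + 20.729*c + 12.2943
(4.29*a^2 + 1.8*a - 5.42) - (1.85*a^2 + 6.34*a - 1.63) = 2.44*a^2 - 4.54*a - 3.79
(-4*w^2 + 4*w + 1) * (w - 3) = -4*w^3 + 16*w^2 - 11*w - 3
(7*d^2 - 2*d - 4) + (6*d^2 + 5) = 13*d^2 - 2*d + 1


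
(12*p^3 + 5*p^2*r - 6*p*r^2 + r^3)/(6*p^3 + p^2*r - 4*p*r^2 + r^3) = (4*p - r)/(2*p - r)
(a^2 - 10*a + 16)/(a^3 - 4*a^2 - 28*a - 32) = (a - 2)/(a^2 + 4*a + 4)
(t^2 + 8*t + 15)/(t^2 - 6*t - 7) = (t^2 + 8*t + 15)/(t^2 - 6*t - 7)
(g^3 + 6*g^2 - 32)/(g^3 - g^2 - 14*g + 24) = (g + 4)/(g - 3)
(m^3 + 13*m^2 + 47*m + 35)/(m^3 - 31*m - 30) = (m + 7)/(m - 6)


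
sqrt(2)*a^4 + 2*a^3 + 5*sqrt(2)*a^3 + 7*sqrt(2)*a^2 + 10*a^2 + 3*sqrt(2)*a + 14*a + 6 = (a + 1)*(a + 3)*(a + sqrt(2))*(sqrt(2)*a + sqrt(2))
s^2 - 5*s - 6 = (s - 6)*(s + 1)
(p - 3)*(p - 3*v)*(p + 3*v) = p^3 - 3*p^2 - 9*p*v^2 + 27*v^2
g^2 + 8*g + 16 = (g + 4)^2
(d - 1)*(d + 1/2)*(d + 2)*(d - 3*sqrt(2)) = d^4 - 3*sqrt(2)*d^3 + 3*d^3/2 - 9*sqrt(2)*d^2/2 - 3*d^2/2 - d + 9*sqrt(2)*d/2 + 3*sqrt(2)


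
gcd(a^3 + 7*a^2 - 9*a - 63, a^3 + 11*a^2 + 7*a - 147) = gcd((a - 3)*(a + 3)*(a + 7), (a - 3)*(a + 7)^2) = a^2 + 4*a - 21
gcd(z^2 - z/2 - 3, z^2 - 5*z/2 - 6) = z + 3/2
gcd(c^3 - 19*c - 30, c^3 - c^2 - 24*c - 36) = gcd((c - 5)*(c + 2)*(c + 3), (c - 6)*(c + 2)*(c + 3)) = c^2 + 5*c + 6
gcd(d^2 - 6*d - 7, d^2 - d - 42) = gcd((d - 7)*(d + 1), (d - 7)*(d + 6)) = d - 7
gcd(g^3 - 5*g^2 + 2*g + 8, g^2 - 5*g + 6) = g - 2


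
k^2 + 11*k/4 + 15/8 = (k + 5/4)*(k + 3/2)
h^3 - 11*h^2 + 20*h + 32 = (h - 8)*(h - 4)*(h + 1)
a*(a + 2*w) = a^2 + 2*a*w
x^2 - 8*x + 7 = (x - 7)*(x - 1)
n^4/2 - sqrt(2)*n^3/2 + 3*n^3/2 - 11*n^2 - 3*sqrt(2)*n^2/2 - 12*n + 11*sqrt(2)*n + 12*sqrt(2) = (n/2 + 1/2)*(n - 4)*(n + 6)*(n - sqrt(2))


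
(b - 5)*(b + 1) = b^2 - 4*b - 5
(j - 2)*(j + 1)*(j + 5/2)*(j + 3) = j^4 + 9*j^3/2 - 37*j/2 - 15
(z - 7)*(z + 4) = z^2 - 3*z - 28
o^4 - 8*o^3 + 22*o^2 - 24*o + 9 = (o - 3)^2*(o - 1)^2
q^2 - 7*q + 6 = (q - 6)*(q - 1)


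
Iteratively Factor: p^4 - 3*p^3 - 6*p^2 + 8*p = (p - 4)*(p^3 + p^2 - 2*p) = (p - 4)*(p - 1)*(p^2 + 2*p) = p*(p - 4)*(p - 1)*(p + 2)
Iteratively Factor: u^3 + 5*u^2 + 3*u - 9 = (u - 1)*(u^2 + 6*u + 9) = (u - 1)*(u + 3)*(u + 3)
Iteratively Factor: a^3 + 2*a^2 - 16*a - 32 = (a + 2)*(a^2 - 16) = (a - 4)*(a + 2)*(a + 4)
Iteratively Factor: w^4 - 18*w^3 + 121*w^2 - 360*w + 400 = (w - 4)*(w^3 - 14*w^2 + 65*w - 100) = (w - 5)*(w - 4)*(w^2 - 9*w + 20) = (w - 5)^2*(w - 4)*(w - 4)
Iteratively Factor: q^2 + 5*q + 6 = (q + 3)*(q + 2)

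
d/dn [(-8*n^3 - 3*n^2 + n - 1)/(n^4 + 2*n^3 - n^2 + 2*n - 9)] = (8*n^6 + 6*n^5 + 11*n^4 - 32*n^3 + 217*n^2 + 52*n - 7)/(n^8 + 4*n^7 + 2*n^6 - 9*n^4 - 40*n^3 + 22*n^2 - 36*n + 81)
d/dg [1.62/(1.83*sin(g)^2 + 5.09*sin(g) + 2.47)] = -(5.9292*sin(g) + 8.2458)*cos(g)/(1.83*sin(g)^2 + 5.09*sin(g) + 2.47)^2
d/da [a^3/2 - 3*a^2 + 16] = 3*a*(a - 4)/2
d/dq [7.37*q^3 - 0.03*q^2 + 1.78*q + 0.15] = 22.11*q^2 - 0.06*q + 1.78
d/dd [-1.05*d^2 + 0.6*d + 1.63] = 0.6 - 2.1*d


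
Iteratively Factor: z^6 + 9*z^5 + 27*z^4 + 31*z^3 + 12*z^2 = (z + 4)*(z^5 + 5*z^4 + 7*z^3 + 3*z^2) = (z + 1)*(z + 4)*(z^4 + 4*z^3 + 3*z^2) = (z + 1)^2*(z + 4)*(z^3 + 3*z^2) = (z + 1)^2*(z + 3)*(z + 4)*(z^2) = z*(z + 1)^2*(z + 3)*(z + 4)*(z)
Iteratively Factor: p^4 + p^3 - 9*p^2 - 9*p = (p + 1)*(p^3 - 9*p) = (p - 3)*(p + 1)*(p^2 + 3*p) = (p - 3)*(p + 1)*(p + 3)*(p)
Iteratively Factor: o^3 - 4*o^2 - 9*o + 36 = (o - 4)*(o^2 - 9) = (o - 4)*(o + 3)*(o - 3)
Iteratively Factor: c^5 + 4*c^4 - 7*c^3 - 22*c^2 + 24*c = (c + 3)*(c^4 + c^3 - 10*c^2 + 8*c) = (c - 2)*(c + 3)*(c^3 + 3*c^2 - 4*c) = c*(c - 2)*(c + 3)*(c^2 + 3*c - 4) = c*(c - 2)*(c - 1)*(c + 3)*(c + 4)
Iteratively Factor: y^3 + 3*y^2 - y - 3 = (y + 3)*(y^2 - 1) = (y + 1)*(y + 3)*(y - 1)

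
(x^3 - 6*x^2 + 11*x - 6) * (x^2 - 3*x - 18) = x^5 - 9*x^4 + 11*x^3 + 69*x^2 - 180*x + 108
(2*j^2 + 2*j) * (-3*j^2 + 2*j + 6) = -6*j^4 - 2*j^3 + 16*j^2 + 12*j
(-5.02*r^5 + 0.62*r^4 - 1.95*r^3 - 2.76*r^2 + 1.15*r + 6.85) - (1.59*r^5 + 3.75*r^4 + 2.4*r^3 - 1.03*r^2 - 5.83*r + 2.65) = -6.61*r^5 - 3.13*r^4 - 4.35*r^3 - 1.73*r^2 + 6.98*r + 4.2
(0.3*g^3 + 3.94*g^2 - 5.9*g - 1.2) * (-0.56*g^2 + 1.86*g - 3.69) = -0.168*g^5 - 1.6484*g^4 + 9.5254*g^3 - 24.8406*g^2 + 19.539*g + 4.428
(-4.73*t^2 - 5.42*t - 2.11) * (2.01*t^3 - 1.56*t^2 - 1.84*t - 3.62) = -9.5073*t^5 - 3.5154*t^4 + 12.9173*t^3 + 30.387*t^2 + 23.5028*t + 7.6382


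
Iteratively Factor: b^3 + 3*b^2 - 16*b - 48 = (b + 4)*(b^2 - b - 12) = (b + 3)*(b + 4)*(b - 4)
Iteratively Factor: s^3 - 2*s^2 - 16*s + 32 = (s - 2)*(s^2 - 16) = (s - 2)*(s + 4)*(s - 4)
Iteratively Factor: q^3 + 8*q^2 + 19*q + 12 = (q + 3)*(q^2 + 5*q + 4) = (q + 1)*(q + 3)*(q + 4)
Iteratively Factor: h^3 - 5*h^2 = (h - 5)*(h^2) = h*(h - 5)*(h)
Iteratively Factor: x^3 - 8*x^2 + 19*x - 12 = (x - 3)*(x^2 - 5*x + 4) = (x - 3)*(x - 1)*(x - 4)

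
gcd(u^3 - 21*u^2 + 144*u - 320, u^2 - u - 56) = u - 8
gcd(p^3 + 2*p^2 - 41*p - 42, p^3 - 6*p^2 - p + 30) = 1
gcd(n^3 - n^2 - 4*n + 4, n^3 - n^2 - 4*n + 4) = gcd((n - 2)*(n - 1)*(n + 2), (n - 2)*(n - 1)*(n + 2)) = n^3 - n^2 - 4*n + 4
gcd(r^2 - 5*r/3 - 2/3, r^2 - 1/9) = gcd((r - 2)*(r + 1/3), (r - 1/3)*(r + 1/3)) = r + 1/3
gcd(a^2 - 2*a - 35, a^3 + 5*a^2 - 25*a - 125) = a + 5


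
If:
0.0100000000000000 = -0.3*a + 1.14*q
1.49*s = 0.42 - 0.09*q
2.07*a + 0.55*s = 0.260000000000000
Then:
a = 0.05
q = 0.02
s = 0.28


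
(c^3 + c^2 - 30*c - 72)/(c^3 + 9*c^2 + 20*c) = (c^2 - 3*c - 18)/(c*(c + 5))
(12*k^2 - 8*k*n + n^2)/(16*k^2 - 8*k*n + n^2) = (12*k^2 - 8*k*n + n^2)/(16*k^2 - 8*k*n + n^2)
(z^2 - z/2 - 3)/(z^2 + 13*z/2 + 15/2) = (z - 2)/(z + 5)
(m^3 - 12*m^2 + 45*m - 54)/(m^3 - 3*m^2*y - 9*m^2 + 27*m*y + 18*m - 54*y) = (3 - m)/(-m + 3*y)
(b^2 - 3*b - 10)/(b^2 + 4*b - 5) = (b^2 - 3*b - 10)/(b^2 + 4*b - 5)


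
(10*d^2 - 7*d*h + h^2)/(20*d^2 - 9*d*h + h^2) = (2*d - h)/(4*d - h)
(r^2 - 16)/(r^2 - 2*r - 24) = (r - 4)/(r - 6)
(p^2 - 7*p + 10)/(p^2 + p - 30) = (p - 2)/(p + 6)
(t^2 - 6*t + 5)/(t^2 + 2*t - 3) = (t - 5)/(t + 3)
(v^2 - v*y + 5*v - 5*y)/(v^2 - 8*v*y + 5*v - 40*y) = (-v + y)/(-v + 8*y)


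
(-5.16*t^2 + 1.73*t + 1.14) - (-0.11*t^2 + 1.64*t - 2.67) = -5.05*t^2 + 0.0900000000000001*t + 3.81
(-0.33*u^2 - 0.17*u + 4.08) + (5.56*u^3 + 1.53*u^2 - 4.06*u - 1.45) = 5.56*u^3 + 1.2*u^2 - 4.23*u + 2.63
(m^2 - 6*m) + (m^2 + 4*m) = 2*m^2 - 2*m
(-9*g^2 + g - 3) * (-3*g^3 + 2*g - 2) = 27*g^5 - 3*g^4 - 9*g^3 + 20*g^2 - 8*g + 6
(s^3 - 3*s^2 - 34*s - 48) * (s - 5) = s^4 - 8*s^3 - 19*s^2 + 122*s + 240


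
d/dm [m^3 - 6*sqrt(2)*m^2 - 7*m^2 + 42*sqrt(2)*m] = 3*m^2 - 12*sqrt(2)*m - 14*m + 42*sqrt(2)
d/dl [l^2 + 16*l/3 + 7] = 2*l + 16/3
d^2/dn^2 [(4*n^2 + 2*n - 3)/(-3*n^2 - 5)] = 2*(-18*n^3 + 261*n^2 + 90*n - 145)/(27*n^6 + 135*n^4 + 225*n^2 + 125)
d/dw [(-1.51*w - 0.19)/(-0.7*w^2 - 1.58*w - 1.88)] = (-1.057*w^2 - 0.266*w + 2.5386)/(0.49*w^4 + 2.212*w^3 + 5.1284*w^2 + 5.9408*w + 3.5344)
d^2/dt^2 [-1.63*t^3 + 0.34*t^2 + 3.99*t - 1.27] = 0.68 - 9.78*t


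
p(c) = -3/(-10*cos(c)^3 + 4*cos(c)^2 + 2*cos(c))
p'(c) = -3*(-30*sin(c)*cos(c)^2 + 8*sin(c)*cos(c) + 2*sin(c))/(-10*cos(c)^3 + 4*cos(c)^2 + 2*cos(c))^2 = 3*(15*sin(c) - sin(c)/cos(c)^2 - 4*tan(c))/(2*(5*sin(c)^2 + 2*cos(c) - 4)^2)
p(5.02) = -4.32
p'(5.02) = 9.91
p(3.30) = -0.26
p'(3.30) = -0.12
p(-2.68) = -0.35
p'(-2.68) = -0.53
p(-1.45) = -10.65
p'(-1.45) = 94.96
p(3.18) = -0.25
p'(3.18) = -0.03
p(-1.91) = -20.58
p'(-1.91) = -530.37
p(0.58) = 2.17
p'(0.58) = 10.60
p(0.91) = -7.10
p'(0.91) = 58.30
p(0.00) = 0.75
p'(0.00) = 0.00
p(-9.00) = -0.33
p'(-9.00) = -0.45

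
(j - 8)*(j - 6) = j^2 - 14*j + 48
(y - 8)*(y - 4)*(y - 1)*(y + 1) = y^4 - 12*y^3 + 31*y^2 + 12*y - 32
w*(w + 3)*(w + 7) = w^3 + 10*w^2 + 21*w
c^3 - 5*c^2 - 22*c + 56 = (c - 7)*(c - 2)*(c + 4)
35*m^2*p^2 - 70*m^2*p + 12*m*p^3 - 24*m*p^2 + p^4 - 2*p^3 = p*(5*m + p)*(7*m + p)*(p - 2)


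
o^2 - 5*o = o*(o - 5)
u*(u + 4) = u^2 + 4*u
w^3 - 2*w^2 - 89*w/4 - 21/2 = (w - 6)*(w + 1/2)*(w + 7/2)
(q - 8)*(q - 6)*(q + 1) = q^3 - 13*q^2 + 34*q + 48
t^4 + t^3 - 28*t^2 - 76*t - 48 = (t - 6)*(t + 1)*(t + 2)*(t + 4)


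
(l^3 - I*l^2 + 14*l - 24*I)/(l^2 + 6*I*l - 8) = (l^2 - 5*I*l - 6)/(l + 2*I)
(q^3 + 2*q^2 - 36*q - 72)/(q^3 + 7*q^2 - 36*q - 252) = (q + 2)/(q + 7)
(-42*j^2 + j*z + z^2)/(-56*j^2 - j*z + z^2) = (-6*j + z)/(-8*j + z)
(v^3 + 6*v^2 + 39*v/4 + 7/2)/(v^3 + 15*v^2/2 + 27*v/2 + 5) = (v + 7/2)/(v + 5)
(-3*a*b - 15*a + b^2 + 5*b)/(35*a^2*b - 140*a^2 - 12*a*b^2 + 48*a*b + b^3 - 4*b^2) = (-3*a*b - 15*a + b^2 + 5*b)/(35*a^2*b - 140*a^2 - 12*a*b^2 + 48*a*b + b^3 - 4*b^2)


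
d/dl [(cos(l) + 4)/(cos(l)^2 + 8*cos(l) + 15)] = (cos(l)^2 + 8*cos(l) + 17)*sin(l)/(cos(l)^2 + 8*cos(l) + 15)^2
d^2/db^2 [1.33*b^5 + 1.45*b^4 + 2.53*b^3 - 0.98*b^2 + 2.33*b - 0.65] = 26.6*b^3 + 17.4*b^2 + 15.18*b - 1.96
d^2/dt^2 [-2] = 0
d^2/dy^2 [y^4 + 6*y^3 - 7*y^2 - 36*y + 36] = 12*y^2 + 36*y - 14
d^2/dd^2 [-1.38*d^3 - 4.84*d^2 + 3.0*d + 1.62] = -8.28*d - 9.68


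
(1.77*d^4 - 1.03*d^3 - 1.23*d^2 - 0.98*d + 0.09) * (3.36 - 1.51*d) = -2.6727*d^5 + 7.5025*d^4 - 1.6035*d^3 - 2.653*d^2 - 3.4287*d + 0.3024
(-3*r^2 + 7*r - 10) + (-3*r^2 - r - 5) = -6*r^2 + 6*r - 15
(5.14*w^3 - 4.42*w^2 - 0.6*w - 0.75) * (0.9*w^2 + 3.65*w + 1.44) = 4.626*w^5 + 14.783*w^4 - 9.2714*w^3 - 9.2298*w^2 - 3.6015*w - 1.08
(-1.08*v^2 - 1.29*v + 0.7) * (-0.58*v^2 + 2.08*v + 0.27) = 0.6264*v^4 - 1.4982*v^3 - 3.3808*v^2 + 1.1077*v + 0.189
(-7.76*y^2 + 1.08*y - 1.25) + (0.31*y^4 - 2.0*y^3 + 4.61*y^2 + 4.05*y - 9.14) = 0.31*y^4 - 2.0*y^3 - 3.15*y^2 + 5.13*y - 10.39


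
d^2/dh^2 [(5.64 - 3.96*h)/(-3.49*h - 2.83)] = -215.614992/(3.49*h + 2.83)^3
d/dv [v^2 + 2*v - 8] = 2*v + 2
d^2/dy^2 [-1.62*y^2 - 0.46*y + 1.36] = -3.24000000000000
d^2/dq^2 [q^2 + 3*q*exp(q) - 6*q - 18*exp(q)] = 3*q*exp(q) - 12*exp(q) + 2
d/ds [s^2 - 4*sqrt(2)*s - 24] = 2*s - 4*sqrt(2)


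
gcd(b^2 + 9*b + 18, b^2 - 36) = b + 6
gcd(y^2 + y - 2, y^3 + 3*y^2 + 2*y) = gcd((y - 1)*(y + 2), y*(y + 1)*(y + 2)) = y + 2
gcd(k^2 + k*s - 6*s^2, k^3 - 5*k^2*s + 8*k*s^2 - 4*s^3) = -k + 2*s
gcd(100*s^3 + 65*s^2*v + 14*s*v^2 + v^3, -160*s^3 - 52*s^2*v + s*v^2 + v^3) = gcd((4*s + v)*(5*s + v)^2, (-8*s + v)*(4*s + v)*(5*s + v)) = 20*s^2 + 9*s*v + v^2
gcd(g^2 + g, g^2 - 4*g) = g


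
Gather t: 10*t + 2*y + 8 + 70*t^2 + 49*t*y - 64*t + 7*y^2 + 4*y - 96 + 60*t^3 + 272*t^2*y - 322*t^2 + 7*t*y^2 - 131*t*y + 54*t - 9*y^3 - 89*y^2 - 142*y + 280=60*t^3 + t^2*(272*y - 252) + t*(7*y^2 - 82*y) - 9*y^3 - 82*y^2 - 136*y + 192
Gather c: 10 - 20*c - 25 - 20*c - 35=-40*c - 50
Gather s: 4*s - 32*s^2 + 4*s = -32*s^2 + 8*s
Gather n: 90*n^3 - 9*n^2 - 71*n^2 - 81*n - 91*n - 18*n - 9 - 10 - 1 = 90*n^3 - 80*n^2 - 190*n - 20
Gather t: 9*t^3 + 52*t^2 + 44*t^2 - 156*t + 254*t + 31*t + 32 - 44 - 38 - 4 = 9*t^3 + 96*t^2 + 129*t - 54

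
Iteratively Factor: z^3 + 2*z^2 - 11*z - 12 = (z + 1)*(z^2 + z - 12) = (z - 3)*(z + 1)*(z + 4)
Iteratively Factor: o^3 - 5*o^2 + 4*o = (o - 4)*(o^2 - o) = (o - 4)*(o - 1)*(o)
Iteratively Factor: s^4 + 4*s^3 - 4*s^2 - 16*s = (s + 4)*(s^3 - 4*s) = s*(s + 4)*(s^2 - 4) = s*(s + 2)*(s + 4)*(s - 2)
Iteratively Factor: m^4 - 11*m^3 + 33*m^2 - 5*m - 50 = (m - 5)*(m^3 - 6*m^2 + 3*m + 10) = (m - 5)*(m + 1)*(m^2 - 7*m + 10) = (m - 5)^2*(m + 1)*(m - 2)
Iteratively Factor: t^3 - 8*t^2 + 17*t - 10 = (t - 1)*(t^2 - 7*t + 10) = (t - 2)*(t - 1)*(t - 5)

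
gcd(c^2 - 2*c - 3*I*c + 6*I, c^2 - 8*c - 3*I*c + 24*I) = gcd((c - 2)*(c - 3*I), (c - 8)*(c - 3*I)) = c - 3*I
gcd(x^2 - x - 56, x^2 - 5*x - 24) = x - 8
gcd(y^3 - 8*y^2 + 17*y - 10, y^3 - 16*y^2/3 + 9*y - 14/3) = y^2 - 3*y + 2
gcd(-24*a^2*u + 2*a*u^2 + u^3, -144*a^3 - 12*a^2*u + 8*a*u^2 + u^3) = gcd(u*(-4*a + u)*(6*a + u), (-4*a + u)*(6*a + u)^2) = -24*a^2 + 2*a*u + u^2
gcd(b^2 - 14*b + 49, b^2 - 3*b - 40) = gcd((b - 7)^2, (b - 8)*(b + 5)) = 1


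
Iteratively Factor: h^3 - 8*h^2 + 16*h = (h)*(h^2 - 8*h + 16) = h*(h - 4)*(h - 4)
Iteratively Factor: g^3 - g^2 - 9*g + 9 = (g + 3)*(g^2 - 4*g + 3) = (g - 3)*(g + 3)*(g - 1)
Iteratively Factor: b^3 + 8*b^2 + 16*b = (b)*(b^2 + 8*b + 16) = b*(b + 4)*(b + 4)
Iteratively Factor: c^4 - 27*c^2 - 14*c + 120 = (c - 2)*(c^3 + 2*c^2 - 23*c - 60) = (c - 2)*(c + 4)*(c^2 - 2*c - 15) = (c - 2)*(c + 3)*(c + 4)*(c - 5)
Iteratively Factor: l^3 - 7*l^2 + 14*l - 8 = (l - 2)*(l^2 - 5*l + 4) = (l - 4)*(l - 2)*(l - 1)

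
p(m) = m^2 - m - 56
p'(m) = 2*m - 1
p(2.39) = -52.68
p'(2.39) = 3.78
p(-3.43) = -40.81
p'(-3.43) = -7.86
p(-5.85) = -15.93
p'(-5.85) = -12.70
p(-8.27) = 20.66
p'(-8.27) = -17.54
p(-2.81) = -45.29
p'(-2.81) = -6.62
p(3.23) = -48.80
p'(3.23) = 5.46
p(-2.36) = -48.07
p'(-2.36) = -5.72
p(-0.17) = -55.80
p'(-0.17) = -1.34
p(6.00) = -26.00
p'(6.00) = 11.00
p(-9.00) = 34.00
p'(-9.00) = -19.00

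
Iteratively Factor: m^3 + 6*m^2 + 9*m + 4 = (m + 1)*(m^2 + 5*m + 4) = (m + 1)*(m + 4)*(m + 1)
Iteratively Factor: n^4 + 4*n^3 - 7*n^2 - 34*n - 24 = (n + 1)*(n^3 + 3*n^2 - 10*n - 24) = (n + 1)*(n + 4)*(n^2 - n - 6) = (n - 3)*(n + 1)*(n + 4)*(n + 2)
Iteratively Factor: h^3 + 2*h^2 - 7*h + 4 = (h + 4)*(h^2 - 2*h + 1) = (h - 1)*(h + 4)*(h - 1)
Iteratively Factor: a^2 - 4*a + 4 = (a - 2)*(a - 2)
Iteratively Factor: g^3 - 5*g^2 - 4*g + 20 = (g - 2)*(g^2 - 3*g - 10) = (g - 2)*(g + 2)*(g - 5)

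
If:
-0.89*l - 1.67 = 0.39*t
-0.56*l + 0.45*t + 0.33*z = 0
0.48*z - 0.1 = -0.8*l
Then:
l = -0.87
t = -2.30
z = 1.66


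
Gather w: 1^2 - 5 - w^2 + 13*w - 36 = -w^2 + 13*w - 40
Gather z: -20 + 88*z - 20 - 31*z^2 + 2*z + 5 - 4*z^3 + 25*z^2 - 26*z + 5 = -4*z^3 - 6*z^2 + 64*z - 30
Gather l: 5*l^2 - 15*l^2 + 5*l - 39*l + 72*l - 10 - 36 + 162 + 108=-10*l^2 + 38*l + 224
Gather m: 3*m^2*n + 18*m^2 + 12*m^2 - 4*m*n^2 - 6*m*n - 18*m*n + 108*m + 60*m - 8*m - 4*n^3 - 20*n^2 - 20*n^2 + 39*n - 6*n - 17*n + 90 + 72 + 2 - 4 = m^2*(3*n + 30) + m*(-4*n^2 - 24*n + 160) - 4*n^3 - 40*n^2 + 16*n + 160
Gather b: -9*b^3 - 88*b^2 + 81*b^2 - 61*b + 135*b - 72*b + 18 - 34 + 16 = -9*b^3 - 7*b^2 + 2*b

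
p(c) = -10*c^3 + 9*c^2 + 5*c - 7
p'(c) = -30*c^2 + 18*c + 5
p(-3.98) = 746.11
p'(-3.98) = -541.85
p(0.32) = -4.81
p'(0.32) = 7.69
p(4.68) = -811.51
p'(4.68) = -567.83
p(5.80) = -1626.36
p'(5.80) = -899.80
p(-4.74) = 1236.47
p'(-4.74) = -754.35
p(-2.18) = 128.47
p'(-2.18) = -176.81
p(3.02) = -185.25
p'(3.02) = -214.25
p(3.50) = -308.00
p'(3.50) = -299.50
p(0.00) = -7.00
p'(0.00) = 5.00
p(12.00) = -15931.00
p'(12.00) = -4099.00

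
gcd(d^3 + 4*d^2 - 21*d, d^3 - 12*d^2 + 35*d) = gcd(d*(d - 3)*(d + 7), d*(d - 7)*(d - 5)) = d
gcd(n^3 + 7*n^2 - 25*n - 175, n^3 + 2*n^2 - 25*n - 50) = n^2 - 25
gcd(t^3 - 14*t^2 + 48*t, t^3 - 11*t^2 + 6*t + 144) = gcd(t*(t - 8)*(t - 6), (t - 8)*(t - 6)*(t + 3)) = t^2 - 14*t + 48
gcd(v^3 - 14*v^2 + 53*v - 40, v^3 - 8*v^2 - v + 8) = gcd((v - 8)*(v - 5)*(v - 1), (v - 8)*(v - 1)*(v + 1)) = v^2 - 9*v + 8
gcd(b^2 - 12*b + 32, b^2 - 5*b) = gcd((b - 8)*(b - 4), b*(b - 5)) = 1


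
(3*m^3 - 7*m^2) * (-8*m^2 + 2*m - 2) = -24*m^5 + 62*m^4 - 20*m^3 + 14*m^2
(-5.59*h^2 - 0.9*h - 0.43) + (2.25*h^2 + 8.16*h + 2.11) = -3.34*h^2 + 7.26*h + 1.68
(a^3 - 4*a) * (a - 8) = a^4 - 8*a^3 - 4*a^2 + 32*a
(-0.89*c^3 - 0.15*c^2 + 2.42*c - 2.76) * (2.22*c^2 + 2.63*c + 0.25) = -1.9758*c^5 - 2.6737*c^4 + 4.7554*c^3 + 0.1999*c^2 - 6.6538*c - 0.69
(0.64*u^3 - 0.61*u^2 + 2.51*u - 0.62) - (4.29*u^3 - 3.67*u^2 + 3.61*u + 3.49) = -3.65*u^3 + 3.06*u^2 - 1.1*u - 4.11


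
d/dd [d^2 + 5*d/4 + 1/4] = 2*d + 5/4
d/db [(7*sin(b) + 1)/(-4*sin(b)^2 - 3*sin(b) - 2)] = (28*sin(b)^2 + 8*sin(b) - 11)*cos(b)/(4*sin(b)^2 + 3*sin(b) + 2)^2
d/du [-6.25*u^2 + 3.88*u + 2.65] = 3.88 - 12.5*u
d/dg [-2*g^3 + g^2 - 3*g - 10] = -6*g^2 + 2*g - 3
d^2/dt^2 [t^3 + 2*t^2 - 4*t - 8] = 6*t + 4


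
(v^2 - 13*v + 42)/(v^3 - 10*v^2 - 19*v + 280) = (v - 6)/(v^2 - 3*v - 40)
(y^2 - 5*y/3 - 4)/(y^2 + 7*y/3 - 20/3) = (3*y^2 - 5*y - 12)/(3*y^2 + 7*y - 20)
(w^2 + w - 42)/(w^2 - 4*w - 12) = (w + 7)/(w + 2)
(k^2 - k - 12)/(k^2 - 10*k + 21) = (k^2 - k - 12)/(k^2 - 10*k + 21)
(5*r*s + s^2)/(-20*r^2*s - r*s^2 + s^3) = (-5*r - s)/(20*r^2 + r*s - s^2)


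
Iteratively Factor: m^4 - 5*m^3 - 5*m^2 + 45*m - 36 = (m - 4)*(m^3 - m^2 - 9*m + 9) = (m - 4)*(m - 1)*(m^2 - 9) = (m - 4)*(m - 1)*(m + 3)*(m - 3)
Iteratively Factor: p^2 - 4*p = (p - 4)*(p)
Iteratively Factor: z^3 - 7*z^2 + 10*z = (z - 2)*(z^2 - 5*z) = z*(z - 2)*(z - 5)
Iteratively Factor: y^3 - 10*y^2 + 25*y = (y - 5)*(y^2 - 5*y) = (y - 5)^2*(y)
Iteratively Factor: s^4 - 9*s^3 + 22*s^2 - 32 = (s - 4)*(s^3 - 5*s^2 + 2*s + 8) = (s - 4)^2*(s^2 - s - 2) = (s - 4)^2*(s - 2)*(s + 1)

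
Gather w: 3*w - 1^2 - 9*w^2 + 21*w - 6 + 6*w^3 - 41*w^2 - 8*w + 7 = 6*w^3 - 50*w^2 + 16*w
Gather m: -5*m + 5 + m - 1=4 - 4*m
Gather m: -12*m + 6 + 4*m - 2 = 4 - 8*m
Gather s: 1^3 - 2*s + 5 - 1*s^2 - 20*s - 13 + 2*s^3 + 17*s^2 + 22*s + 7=2*s^3 + 16*s^2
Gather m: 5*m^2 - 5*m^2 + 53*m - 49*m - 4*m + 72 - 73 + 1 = 0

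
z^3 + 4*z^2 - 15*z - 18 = (z - 3)*(z + 1)*(z + 6)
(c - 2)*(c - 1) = c^2 - 3*c + 2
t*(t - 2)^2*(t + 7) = t^4 + 3*t^3 - 24*t^2 + 28*t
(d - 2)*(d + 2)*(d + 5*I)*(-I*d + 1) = -I*d^4 + 6*d^3 + 9*I*d^2 - 24*d - 20*I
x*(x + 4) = x^2 + 4*x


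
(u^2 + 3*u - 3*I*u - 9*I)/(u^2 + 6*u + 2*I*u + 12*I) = (u^2 + 3*u*(1 - I) - 9*I)/(u^2 + 2*u*(3 + I) + 12*I)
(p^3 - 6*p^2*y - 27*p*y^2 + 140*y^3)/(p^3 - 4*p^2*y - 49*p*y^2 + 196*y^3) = (p + 5*y)/(p + 7*y)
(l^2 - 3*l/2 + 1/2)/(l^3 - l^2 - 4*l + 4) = (l - 1/2)/(l^2 - 4)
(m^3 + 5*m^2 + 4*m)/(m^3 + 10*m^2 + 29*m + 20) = m/(m + 5)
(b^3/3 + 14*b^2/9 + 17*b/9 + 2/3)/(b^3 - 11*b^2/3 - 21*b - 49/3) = (3*b^2 + 11*b + 6)/(3*(3*b^2 - 14*b - 49))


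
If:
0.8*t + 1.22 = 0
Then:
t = -1.52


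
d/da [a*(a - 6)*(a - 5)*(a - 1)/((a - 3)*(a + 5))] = 2*(a^5 - 3*a^4 - 54*a^3 + 326*a^2 - 615*a + 225)/(a^4 + 4*a^3 - 26*a^2 - 60*a + 225)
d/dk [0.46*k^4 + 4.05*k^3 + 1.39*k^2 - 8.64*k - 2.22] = 1.84*k^3 + 12.15*k^2 + 2.78*k - 8.64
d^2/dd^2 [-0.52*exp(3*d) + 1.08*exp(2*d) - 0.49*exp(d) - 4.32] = (-4.68*exp(2*d) + 4.32*exp(d) - 0.49)*exp(d)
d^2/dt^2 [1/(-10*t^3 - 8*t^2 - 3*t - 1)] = 2*(2*(15*t + 4)*(10*t^3 + 8*t^2 + 3*t + 1) - (30*t^2 + 16*t + 3)^2)/(10*t^3 + 8*t^2 + 3*t + 1)^3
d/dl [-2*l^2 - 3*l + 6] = -4*l - 3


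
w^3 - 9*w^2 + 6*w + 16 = (w - 8)*(w - 2)*(w + 1)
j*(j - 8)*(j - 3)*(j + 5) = j^4 - 6*j^3 - 31*j^2 + 120*j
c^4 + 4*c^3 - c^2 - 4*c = c*(c - 1)*(c + 1)*(c + 4)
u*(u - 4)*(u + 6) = u^3 + 2*u^2 - 24*u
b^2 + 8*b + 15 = (b + 3)*(b + 5)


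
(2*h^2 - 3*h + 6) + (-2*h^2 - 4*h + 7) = 13 - 7*h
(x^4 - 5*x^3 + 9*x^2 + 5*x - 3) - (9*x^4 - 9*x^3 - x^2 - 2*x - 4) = -8*x^4 + 4*x^3 + 10*x^2 + 7*x + 1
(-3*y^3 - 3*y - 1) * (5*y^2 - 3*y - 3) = -15*y^5 + 9*y^4 - 6*y^3 + 4*y^2 + 12*y + 3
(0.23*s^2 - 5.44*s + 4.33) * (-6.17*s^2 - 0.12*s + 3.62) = -1.4191*s^4 + 33.5372*s^3 - 25.2307*s^2 - 20.2124*s + 15.6746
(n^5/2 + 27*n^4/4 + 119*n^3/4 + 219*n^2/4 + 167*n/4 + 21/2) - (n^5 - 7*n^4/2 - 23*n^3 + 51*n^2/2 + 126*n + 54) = -n^5/2 + 41*n^4/4 + 211*n^3/4 + 117*n^2/4 - 337*n/4 - 87/2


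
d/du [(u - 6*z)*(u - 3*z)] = 2*u - 9*z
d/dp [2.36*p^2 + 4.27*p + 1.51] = 4.72*p + 4.27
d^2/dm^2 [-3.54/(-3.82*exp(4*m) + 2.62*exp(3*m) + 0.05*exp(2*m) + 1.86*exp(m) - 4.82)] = ((-216.3648*exp(3*m) + 83.4732*exp(2*m) + 0.708*exp(m) + 6.5844)*(-3.82*exp(4*m) + 2.62*exp(3*m) + 0.05*exp(2*m) + 1.86*exp(m) - 4.82) - 3.54*(-30.56*exp(3*m) + 15.72*exp(2*m) + 0.2*exp(m) + 3.72)*(-15.28*exp(3*m) + 7.86*exp(2*m) + 0.1*exp(m) + 1.86)*exp(m))*exp(m)/(-3.82*exp(4*m) + 2.62*exp(3*m) + 0.05*exp(2*m) + 1.86*exp(m) - 4.82)^3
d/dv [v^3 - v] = 3*v^2 - 1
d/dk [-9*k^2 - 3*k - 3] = -18*k - 3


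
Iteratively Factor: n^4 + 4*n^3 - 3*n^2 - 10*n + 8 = (n - 1)*(n^3 + 5*n^2 + 2*n - 8) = (n - 1)^2*(n^2 + 6*n + 8) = (n - 1)^2*(n + 2)*(n + 4)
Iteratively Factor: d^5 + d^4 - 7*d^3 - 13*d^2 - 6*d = (d + 1)*(d^4 - 7*d^2 - 6*d) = (d - 3)*(d + 1)*(d^3 + 3*d^2 + 2*d) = d*(d - 3)*(d + 1)*(d^2 + 3*d + 2) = d*(d - 3)*(d + 1)*(d + 2)*(d + 1)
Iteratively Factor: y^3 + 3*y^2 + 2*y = (y + 2)*(y^2 + y) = (y + 1)*(y + 2)*(y)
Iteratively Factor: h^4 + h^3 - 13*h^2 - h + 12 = (h - 1)*(h^3 + 2*h^2 - 11*h - 12) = (h - 1)*(h + 1)*(h^2 + h - 12) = (h - 3)*(h - 1)*(h + 1)*(h + 4)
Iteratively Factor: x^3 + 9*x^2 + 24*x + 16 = (x + 4)*(x^2 + 5*x + 4) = (x + 1)*(x + 4)*(x + 4)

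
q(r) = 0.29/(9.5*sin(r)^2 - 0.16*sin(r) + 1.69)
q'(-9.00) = -0.19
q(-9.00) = 0.09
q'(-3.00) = -0.23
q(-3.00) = 0.15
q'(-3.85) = 0.09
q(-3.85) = 0.05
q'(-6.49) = 0.26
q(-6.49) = 0.14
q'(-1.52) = 0.00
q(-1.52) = 0.03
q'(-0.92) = 0.04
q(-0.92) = 0.04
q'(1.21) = -0.02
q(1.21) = 0.03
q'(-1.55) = 0.00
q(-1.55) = 0.03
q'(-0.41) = 0.19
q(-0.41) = 0.09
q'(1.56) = -0.00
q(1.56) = 0.03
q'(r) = 0.29*(-19.0*sin(r)*cos(r) + 0.16*cos(r))/(9.5*sin(r)^2 - 0.16*sin(r) + 1.69)^2 = (0.0464 - 5.51*sin(r))*cos(r)/(9.5*sin(r)^2 - 0.16*sin(r) + 1.69)^2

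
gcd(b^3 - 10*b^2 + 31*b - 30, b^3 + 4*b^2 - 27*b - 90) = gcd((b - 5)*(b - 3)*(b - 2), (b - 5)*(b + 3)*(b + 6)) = b - 5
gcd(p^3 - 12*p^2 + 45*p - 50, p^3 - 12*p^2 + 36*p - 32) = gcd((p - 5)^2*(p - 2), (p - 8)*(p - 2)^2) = p - 2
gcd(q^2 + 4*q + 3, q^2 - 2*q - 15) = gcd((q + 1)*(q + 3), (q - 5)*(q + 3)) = q + 3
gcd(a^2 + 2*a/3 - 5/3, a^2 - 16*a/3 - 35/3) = a + 5/3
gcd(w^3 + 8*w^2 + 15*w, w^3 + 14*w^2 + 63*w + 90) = w^2 + 8*w + 15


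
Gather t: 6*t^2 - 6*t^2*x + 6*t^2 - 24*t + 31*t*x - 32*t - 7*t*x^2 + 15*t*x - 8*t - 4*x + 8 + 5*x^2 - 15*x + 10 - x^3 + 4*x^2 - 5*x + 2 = t^2*(12 - 6*x) + t*(-7*x^2 + 46*x - 64) - x^3 + 9*x^2 - 24*x + 20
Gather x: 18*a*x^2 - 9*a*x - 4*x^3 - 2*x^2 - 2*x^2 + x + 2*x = -4*x^3 + x^2*(18*a - 4) + x*(3 - 9*a)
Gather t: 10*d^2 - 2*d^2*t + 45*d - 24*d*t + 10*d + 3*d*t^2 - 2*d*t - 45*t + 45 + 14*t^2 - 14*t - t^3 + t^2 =10*d^2 + 55*d - t^3 + t^2*(3*d + 15) + t*(-2*d^2 - 26*d - 59) + 45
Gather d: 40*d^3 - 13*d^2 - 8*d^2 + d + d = 40*d^3 - 21*d^2 + 2*d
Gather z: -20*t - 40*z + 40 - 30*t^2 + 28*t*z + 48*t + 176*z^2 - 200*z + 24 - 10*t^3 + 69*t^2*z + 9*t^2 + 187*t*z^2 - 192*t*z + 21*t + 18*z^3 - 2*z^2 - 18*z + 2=-10*t^3 - 21*t^2 + 49*t + 18*z^3 + z^2*(187*t + 174) + z*(69*t^2 - 164*t - 258) + 66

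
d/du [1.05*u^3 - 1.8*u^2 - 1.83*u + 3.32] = 3.15*u^2 - 3.6*u - 1.83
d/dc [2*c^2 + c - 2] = 4*c + 1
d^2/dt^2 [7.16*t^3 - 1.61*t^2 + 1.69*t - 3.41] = 42.96*t - 3.22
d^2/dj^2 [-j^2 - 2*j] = -2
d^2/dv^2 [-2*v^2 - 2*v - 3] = -4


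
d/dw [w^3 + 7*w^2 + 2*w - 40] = 3*w^2 + 14*w + 2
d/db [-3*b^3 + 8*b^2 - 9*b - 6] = -9*b^2 + 16*b - 9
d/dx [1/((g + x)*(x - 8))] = ((8 - x)*(g + x) - (x - 8)^2)/((g + x)^2*(x - 8)^3)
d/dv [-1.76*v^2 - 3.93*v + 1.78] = -3.52*v - 3.93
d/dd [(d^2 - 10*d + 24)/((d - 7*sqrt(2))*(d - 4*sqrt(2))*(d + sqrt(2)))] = (-d^4 + 20*d^3 - 100*sqrt(2)*d^2 - 38*d^2 + 592*sqrt(2)*d - 816 - 560*sqrt(2))/(d^6 - 20*sqrt(2)*d^5 + 268*d^4 - 568*sqrt(2)*d^3 - 1084*d^2 + 3808*sqrt(2)*d + 6272)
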